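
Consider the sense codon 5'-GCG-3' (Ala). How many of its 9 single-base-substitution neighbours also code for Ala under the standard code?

Position 1: none → 0 synonymous.
Position 2: none → 0 synonymous.
Position 3: GCT, GCC, GCA → 3 synonymous.
Total: 0 + 0 + 3 = 3.

3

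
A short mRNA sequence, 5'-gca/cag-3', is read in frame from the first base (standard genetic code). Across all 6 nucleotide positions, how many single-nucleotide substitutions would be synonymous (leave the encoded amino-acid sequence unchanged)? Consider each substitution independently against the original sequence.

Codon 1 (GCA, Ala): 3 synonymous substitutions.
Codon 2 (CAG, Gln): 1 synonymous substitution.
Total: 3 + 1 = 4.

4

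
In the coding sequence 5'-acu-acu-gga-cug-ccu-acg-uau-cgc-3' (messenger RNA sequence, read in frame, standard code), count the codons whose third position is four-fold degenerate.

Codon 1 ACU (Thr): third position 4-fold.
Codon 2 ACU (Thr): third position 4-fold.
Codon 3 GGA (Gly): third position 4-fold.
Codon 4 CUG (Leu): third position 4-fold.
Codon 5 CCU (Pro): third position 4-fold.
Codon 6 ACG (Thr): third position 4-fold.
Codon 7 UAU (Tyr): third position 2-fold.
Codon 8 CGC (Arg): third position 4-fold.
Four-fold degenerate third positions: 7.

7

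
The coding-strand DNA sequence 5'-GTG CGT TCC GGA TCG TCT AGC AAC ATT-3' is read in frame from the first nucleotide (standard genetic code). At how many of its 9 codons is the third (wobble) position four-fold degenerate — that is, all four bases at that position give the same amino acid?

6

Codon 1 GTG (Val): third position 4-fold.
Codon 2 CGT (Arg): third position 4-fold.
Codon 3 TCC (Ser): third position 4-fold.
Codon 4 GGA (Gly): third position 4-fold.
Codon 5 TCG (Ser): third position 4-fold.
Codon 6 TCT (Ser): third position 4-fold.
Codon 7 AGC (Ser): third position 2-fold.
Codon 8 AAC (Asn): third position 2-fold.
Codon 9 ATT (Ile): third position 3-fold.
Four-fold degenerate third positions: 6.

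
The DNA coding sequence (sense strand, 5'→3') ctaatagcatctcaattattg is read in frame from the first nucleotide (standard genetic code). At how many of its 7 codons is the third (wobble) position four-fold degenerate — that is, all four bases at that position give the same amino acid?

3

Codon 1 CTA (Leu): third position 4-fold.
Codon 2 ATA (Ile): third position 3-fold.
Codon 3 GCA (Ala): third position 4-fold.
Codon 4 TCT (Ser): third position 4-fold.
Codon 5 CAA (Gln): third position 2-fold.
Codon 6 TTA (Leu): third position 2-fold.
Codon 7 TTG (Leu): third position 2-fold.
Four-fold degenerate third positions: 3.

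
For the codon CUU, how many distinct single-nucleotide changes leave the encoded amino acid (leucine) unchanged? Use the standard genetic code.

Position 1: none → 0 synonymous.
Position 2: none → 0 synonymous.
Position 3: CUC, CUA, CUG → 3 synonymous.
Total: 0 + 0 + 3 = 3.

3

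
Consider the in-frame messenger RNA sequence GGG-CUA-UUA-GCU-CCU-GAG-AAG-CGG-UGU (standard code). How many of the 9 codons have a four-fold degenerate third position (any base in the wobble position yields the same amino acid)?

Codon 1 GGG (Gly): third position 4-fold.
Codon 2 CUA (Leu): third position 4-fold.
Codon 3 UUA (Leu): third position 2-fold.
Codon 4 GCU (Ala): third position 4-fold.
Codon 5 CCU (Pro): third position 4-fold.
Codon 6 GAG (Glu): third position 2-fold.
Codon 7 AAG (Lys): third position 2-fold.
Codon 8 CGG (Arg): third position 4-fold.
Codon 9 UGU (Cys): third position 2-fold.
Four-fold degenerate third positions: 5.

5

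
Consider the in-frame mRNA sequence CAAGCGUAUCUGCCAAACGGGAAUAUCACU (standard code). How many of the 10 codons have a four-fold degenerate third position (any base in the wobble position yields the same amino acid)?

5

Codon 1 CAA (Gln): third position 2-fold.
Codon 2 GCG (Ala): third position 4-fold.
Codon 3 UAU (Tyr): third position 2-fold.
Codon 4 CUG (Leu): third position 4-fold.
Codon 5 CCA (Pro): third position 4-fold.
Codon 6 AAC (Asn): third position 2-fold.
Codon 7 GGG (Gly): third position 4-fold.
Codon 8 AAU (Asn): third position 2-fold.
Codon 9 AUC (Ile): third position 3-fold.
Codon 10 ACU (Thr): third position 4-fold.
Four-fold degenerate third positions: 5.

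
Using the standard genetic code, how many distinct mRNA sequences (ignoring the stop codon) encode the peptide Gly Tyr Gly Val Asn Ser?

Gly: 4 codons.
Tyr: 2 codons.
Gly: 4 codons.
Val: 4 codons.
Asn: 2 codons.
Ser: 6 codons.
4 × 2 × 4 × 4 × 2 × 6 = 1536.

1536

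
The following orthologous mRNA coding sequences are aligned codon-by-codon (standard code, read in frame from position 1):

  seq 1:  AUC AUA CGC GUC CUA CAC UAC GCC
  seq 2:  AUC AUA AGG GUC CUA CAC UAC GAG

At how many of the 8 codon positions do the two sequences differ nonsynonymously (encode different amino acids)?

Codon 1: AUC Ile / AUC Ile — identical.
Codon 2: AUA Ile / AUA Ile — identical.
Codon 3: CGC Arg / AGG Arg — synonymous.
Codon 4: GUC Val / GUC Val — identical.
Codon 5: CUA Leu / CUA Leu — identical.
Codon 6: CAC His / CAC His — identical.
Codon 7: UAC Tyr / UAC Tyr — identical.
Codon 8: GCC Ala / GAG Glu — nonsynonymous.
Nonsynonymous differences: 1.

1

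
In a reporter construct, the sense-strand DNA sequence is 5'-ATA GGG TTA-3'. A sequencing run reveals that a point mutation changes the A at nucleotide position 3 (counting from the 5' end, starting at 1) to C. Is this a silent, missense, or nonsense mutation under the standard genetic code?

silent

Position 3 falls in codon 1: ATA → Ile.
After the substitution the codon is ATC → Ile.
Both encode Ile, so the change is synonymous.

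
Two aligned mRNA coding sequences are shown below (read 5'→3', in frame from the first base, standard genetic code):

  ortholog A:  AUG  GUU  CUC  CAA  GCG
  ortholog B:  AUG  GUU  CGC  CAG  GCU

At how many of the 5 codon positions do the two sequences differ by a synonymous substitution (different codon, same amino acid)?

Codon 1: AUG Met / AUG Met — identical.
Codon 2: GUU Val / GUU Val — identical.
Codon 3: CUC Leu / CGC Arg — nonsynonymous.
Codon 4: CAA Gln / CAG Gln — synonymous.
Codon 5: GCG Ala / GCU Ala — synonymous.
Synonymous differences: 2.

2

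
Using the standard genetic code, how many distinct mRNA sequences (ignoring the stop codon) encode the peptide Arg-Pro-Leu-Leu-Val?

Arg: 6 codons.
Pro: 4 codons.
Leu: 6 codons.
Leu: 6 codons.
Val: 4 codons.
6 × 4 × 6 × 6 × 4 = 3456.

3456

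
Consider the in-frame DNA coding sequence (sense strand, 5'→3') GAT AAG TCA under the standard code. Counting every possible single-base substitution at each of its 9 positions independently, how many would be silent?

Codon 1 (GAT, Asp): 1 synonymous substitution.
Codon 2 (AAG, Lys): 1 synonymous substitution.
Codon 3 (TCA, Ser): 3 synonymous substitutions.
Total: 1 + 1 + 3 = 5.

5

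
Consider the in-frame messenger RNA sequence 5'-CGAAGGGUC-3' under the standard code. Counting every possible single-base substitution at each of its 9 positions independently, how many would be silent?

Codon 1 (CGA, Arg): 4 synonymous substitutions.
Codon 2 (AGG, Arg): 2 synonymous substitutions.
Codon 3 (GUC, Val): 3 synonymous substitutions.
Total: 4 + 2 + 3 = 9.

9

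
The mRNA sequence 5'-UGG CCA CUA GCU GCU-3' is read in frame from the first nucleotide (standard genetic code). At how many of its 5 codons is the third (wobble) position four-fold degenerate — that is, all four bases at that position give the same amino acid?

Codon 1 UGG (Trp): third position 1-fold.
Codon 2 CCA (Pro): third position 4-fold.
Codon 3 CUA (Leu): third position 4-fold.
Codon 4 GCU (Ala): third position 4-fold.
Codon 5 GCU (Ala): third position 4-fold.
Four-fold degenerate third positions: 4.

4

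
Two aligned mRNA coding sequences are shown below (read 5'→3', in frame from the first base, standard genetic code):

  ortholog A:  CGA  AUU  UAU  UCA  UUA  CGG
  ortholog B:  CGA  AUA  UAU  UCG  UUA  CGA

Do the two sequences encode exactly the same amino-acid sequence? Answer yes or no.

Codon 1: CGA Arg / CGA Arg — identical.
Codon 2: AUU Ile / AUA Ile — synonymous.
Codon 3: UAU Tyr / UAU Tyr — identical.
Codon 4: UCA Ser / UCG Ser — synonymous.
Codon 5: UUA Leu / UUA Leu — identical.
Codon 6: CGG Arg / CGA Arg — synonymous.
Nonsynonymous differences: 0 → same protein.

yes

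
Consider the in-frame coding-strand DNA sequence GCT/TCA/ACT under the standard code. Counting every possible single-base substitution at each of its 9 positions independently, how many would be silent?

9

Codon 1 (GCT, Ala): 3 synonymous substitutions.
Codon 2 (TCA, Ser): 3 synonymous substitutions.
Codon 3 (ACT, Thr): 3 synonymous substitutions.
Total: 3 + 3 + 3 = 9.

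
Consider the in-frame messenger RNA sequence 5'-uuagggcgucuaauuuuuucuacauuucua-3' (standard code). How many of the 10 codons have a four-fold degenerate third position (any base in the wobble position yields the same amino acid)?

Codon 1 UUA (Leu): third position 2-fold.
Codon 2 GGG (Gly): third position 4-fold.
Codon 3 CGU (Arg): third position 4-fold.
Codon 4 CUA (Leu): third position 4-fold.
Codon 5 AUU (Ile): third position 3-fold.
Codon 6 UUU (Phe): third position 2-fold.
Codon 7 UCU (Ser): third position 4-fold.
Codon 8 ACA (Thr): third position 4-fold.
Codon 9 UUU (Phe): third position 2-fold.
Codon 10 CUA (Leu): third position 4-fold.
Four-fold degenerate third positions: 6.

6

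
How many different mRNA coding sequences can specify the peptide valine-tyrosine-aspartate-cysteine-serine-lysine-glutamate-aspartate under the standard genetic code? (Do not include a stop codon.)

1536

Val: 4 codons.
Tyr: 2 codons.
Asp: 2 codons.
Cys: 2 codons.
Ser: 6 codons.
Lys: 2 codons.
Glu: 2 codons.
Asp: 2 codons.
4 × 2 × 2 × 2 × 6 × 2 × 2 × 2 = 1536.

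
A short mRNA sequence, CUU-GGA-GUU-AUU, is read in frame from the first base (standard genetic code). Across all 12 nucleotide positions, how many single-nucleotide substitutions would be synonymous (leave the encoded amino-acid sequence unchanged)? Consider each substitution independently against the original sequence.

Codon 1 (CUU, Leu): 3 synonymous substitutions.
Codon 2 (GGA, Gly): 3 synonymous substitutions.
Codon 3 (GUU, Val): 3 synonymous substitutions.
Codon 4 (AUU, Ile): 2 synonymous substitutions.
Total: 3 + 3 + 3 + 2 = 11.

11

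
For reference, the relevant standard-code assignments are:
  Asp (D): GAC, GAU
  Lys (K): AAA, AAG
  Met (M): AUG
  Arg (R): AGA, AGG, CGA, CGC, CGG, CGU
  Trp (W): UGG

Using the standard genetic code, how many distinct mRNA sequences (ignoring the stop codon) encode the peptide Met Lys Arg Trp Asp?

Met: 1 codon.
Lys: 2 codons.
Arg: 6 codons.
Trp: 1 codon.
Asp: 2 codons.
1 × 2 × 6 × 1 × 2 = 24.

24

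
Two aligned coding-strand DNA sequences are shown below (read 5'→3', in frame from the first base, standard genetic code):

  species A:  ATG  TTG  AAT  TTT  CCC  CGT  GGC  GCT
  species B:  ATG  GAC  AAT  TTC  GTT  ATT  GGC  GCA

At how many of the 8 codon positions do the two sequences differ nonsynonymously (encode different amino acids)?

Codon 1: ATG Met / ATG Met — identical.
Codon 2: TTG Leu / GAC Asp — nonsynonymous.
Codon 3: AAT Asn / AAT Asn — identical.
Codon 4: TTT Phe / TTC Phe — synonymous.
Codon 5: CCC Pro / GTT Val — nonsynonymous.
Codon 6: CGT Arg / ATT Ile — nonsynonymous.
Codon 7: GGC Gly / GGC Gly — identical.
Codon 8: GCT Ala / GCA Ala — synonymous.
Nonsynonymous differences: 3.

3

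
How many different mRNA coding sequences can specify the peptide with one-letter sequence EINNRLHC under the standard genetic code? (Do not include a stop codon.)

3456

Glu: 2 codons.
Ile: 3 codons.
Asn: 2 codons.
Asn: 2 codons.
Arg: 6 codons.
Leu: 6 codons.
His: 2 codons.
Cys: 2 codons.
2 × 3 × 2 × 2 × 6 × 6 × 2 × 2 = 3456.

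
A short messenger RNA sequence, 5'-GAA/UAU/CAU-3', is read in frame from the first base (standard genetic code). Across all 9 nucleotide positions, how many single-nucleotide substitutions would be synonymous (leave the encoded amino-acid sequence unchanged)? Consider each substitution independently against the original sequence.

3

Codon 1 (GAA, Glu): 1 synonymous substitution.
Codon 2 (UAU, Tyr): 1 synonymous substitution.
Codon 3 (CAU, His): 1 synonymous substitution.
Total: 1 + 1 + 1 = 3.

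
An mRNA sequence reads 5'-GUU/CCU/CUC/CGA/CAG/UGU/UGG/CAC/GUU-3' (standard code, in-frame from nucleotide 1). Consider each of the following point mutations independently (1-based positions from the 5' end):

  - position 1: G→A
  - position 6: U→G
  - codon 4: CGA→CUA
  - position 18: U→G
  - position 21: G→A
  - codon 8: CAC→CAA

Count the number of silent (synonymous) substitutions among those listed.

Codon 1: GUU (Val) → AUU (Ile) — missense.
Codon 2: CCU (Pro) → CCG (Pro) — synonymous.
Codon 4: CGA (Arg) → CUA (Leu) — missense.
Codon 6: UGU (Cys) → UGG (Trp) — missense.
Codon 7: UGG (Trp) → UGA (Stop) — nonsense.
Codon 8: CAC (His) → CAA (Gln) — missense.
Synonymous: 1 of 6.

1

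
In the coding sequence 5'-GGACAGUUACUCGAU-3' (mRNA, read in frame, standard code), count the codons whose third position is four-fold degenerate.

2

Codon 1 GGA (Gly): third position 4-fold.
Codon 2 CAG (Gln): third position 2-fold.
Codon 3 UUA (Leu): third position 2-fold.
Codon 4 CUC (Leu): third position 4-fold.
Codon 5 GAU (Asp): third position 2-fold.
Four-fold degenerate third positions: 2.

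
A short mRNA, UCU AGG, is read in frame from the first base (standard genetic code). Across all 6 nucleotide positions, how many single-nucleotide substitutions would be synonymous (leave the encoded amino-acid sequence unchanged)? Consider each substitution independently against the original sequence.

Codon 1 (UCU, Ser): 3 synonymous substitutions.
Codon 2 (AGG, Arg): 2 synonymous substitutions.
Total: 3 + 2 = 5.

5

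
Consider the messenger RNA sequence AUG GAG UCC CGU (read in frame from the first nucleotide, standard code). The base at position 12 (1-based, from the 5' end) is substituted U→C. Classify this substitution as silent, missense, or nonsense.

Position 12 falls in codon 4: CGU → Arg.
After the substitution the codon is CGC → Arg.
Both encode Arg, so the change is synonymous.

silent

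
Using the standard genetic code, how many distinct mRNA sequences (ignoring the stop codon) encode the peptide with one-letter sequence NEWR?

Asn: 2 codons.
Glu: 2 codons.
Trp: 1 codon.
Arg: 6 codons.
2 × 2 × 1 × 6 = 24.

24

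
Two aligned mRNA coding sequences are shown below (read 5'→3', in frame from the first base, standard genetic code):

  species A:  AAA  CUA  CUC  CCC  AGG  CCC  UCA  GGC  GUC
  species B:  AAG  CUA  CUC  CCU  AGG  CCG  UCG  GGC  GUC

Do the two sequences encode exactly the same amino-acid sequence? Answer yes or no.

Codon 1: AAA Lys / AAG Lys — synonymous.
Codon 2: CUA Leu / CUA Leu — identical.
Codon 3: CUC Leu / CUC Leu — identical.
Codon 4: CCC Pro / CCU Pro — synonymous.
Codon 5: AGG Arg / AGG Arg — identical.
Codon 6: CCC Pro / CCG Pro — synonymous.
Codon 7: UCA Ser / UCG Ser — synonymous.
Codon 8: GGC Gly / GGC Gly — identical.
Codon 9: GUC Val / GUC Val — identical.
Nonsynonymous differences: 0 → same protein.

yes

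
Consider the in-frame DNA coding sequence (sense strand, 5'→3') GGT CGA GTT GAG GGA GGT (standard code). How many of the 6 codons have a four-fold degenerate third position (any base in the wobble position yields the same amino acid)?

Codon 1 GGT (Gly): third position 4-fold.
Codon 2 CGA (Arg): third position 4-fold.
Codon 3 GTT (Val): third position 4-fold.
Codon 4 GAG (Glu): third position 2-fold.
Codon 5 GGA (Gly): third position 4-fold.
Codon 6 GGT (Gly): third position 4-fold.
Four-fold degenerate third positions: 5.

5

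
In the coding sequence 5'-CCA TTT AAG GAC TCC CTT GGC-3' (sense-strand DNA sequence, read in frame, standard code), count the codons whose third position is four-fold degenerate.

Codon 1 CCA (Pro): third position 4-fold.
Codon 2 TTT (Phe): third position 2-fold.
Codon 3 AAG (Lys): third position 2-fold.
Codon 4 GAC (Asp): third position 2-fold.
Codon 5 TCC (Ser): third position 4-fold.
Codon 6 CTT (Leu): third position 4-fold.
Codon 7 GGC (Gly): third position 4-fold.
Four-fold degenerate third positions: 4.

4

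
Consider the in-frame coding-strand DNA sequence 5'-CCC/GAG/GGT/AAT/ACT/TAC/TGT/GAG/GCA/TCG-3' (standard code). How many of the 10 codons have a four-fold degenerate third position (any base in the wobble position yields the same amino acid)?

5

Codon 1 CCC (Pro): third position 4-fold.
Codon 2 GAG (Glu): third position 2-fold.
Codon 3 GGT (Gly): third position 4-fold.
Codon 4 AAT (Asn): third position 2-fold.
Codon 5 ACT (Thr): third position 4-fold.
Codon 6 TAC (Tyr): third position 2-fold.
Codon 7 TGT (Cys): third position 2-fold.
Codon 8 GAG (Glu): third position 2-fold.
Codon 9 GCA (Ala): third position 4-fold.
Codon 10 TCG (Ser): third position 4-fold.
Four-fold degenerate third positions: 5.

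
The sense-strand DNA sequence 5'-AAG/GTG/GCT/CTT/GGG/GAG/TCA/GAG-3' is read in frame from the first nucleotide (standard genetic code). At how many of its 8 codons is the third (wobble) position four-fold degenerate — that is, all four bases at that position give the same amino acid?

Codon 1 AAG (Lys): third position 2-fold.
Codon 2 GTG (Val): third position 4-fold.
Codon 3 GCT (Ala): third position 4-fold.
Codon 4 CTT (Leu): third position 4-fold.
Codon 5 GGG (Gly): third position 4-fold.
Codon 6 GAG (Glu): third position 2-fold.
Codon 7 TCA (Ser): third position 4-fold.
Codon 8 GAG (Glu): third position 2-fold.
Four-fold degenerate third positions: 5.

5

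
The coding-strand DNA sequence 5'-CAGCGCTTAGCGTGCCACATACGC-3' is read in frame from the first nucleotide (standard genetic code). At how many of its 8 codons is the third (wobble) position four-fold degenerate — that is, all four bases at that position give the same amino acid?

Codon 1 CAG (Gln): third position 2-fold.
Codon 2 CGC (Arg): third position 4-fold.
Codon 3 TTA (Leu): third position 2-fold.
Codon 4 GCG (Ala): third position 4-fold.
Codon 5 TGC (Cys): third position 2-fold.
Codon 6 CAC (His): third position 2-fold.
Codon 7 ATA (Ile): third position 3-fold.
Codon 8 CGC (Arg): third position 4-fold.
Four-fold degenerate third positions: 3.

3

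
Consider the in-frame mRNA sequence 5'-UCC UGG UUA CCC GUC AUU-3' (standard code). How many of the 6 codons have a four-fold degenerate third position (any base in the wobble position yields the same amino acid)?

3

Codon 1 UCC (Ser): third position 4-fold.
Codon 2 UGG (Trp): third position 1-fold.
Codon 3 UUA (Leu): third position 2-fold.
Codon 4 CCC (Pro): third position 4-fold.
Codon 5 GUC (Val): third position 4-fold.
Codon 6 AUU (Ile): third position 3-fold.
Four-fold degenerate third positions: 3.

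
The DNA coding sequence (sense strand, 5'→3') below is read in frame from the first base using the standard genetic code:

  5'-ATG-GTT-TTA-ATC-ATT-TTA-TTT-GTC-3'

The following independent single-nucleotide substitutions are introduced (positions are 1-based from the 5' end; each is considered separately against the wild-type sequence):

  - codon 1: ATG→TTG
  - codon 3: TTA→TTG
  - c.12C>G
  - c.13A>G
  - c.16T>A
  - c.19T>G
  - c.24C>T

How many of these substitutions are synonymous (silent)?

2

Codon 1: ATG (Met) → TTG (Leu) — missense.
Codon 3: TTA (Leu) → TTG (Leu) — synonymous.
Codon 4: ATC (Ile) → ATG (Met) — missense.
Codon 5: ATT (Ile) → GTT (Val) — missense.
Codon 6: TTA (Leu) → ATA (Ile) — missense.
Codon 7: TTT (Phe) → GTT (Val) — missense.
Codon 8: GTC (Val) → GTT (Val) — synonymous.
Synonymous: 2 of 7.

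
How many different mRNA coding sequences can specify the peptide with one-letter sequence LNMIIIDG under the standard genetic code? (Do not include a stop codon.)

Leu: 6 codons.
Asn: 2 codons.
Met: 1 codon.
Ile: 3 codons.
Ile: 3 codons.
Ile: 3 codons.
Asp: 2 codons.
Gly: 4 codons.
6 × 2 × 1 × 3 × 3 × 3 × 2 × 4 = 2592.

2592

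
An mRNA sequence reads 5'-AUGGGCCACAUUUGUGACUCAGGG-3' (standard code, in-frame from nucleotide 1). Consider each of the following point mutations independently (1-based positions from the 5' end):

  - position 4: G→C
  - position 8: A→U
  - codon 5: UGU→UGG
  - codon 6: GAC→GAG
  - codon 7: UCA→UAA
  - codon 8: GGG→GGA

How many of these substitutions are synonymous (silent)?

Codon 2: GGC (Gly) → CGC (Arg) — missense.
Codon 3: CAC (His) → CUC (Leu) — missense.
Codon 5: UGU (Cys) → UGG (Trp) — missense.
Codon 6: GAC (Asp) → GAG (Glu) — missense.
Codon 7: UCA (Ser) → UAA (Stop) — nonsense.
Codon 8: GGG (Gly) → GGA (Gly) — synonymous.
Synonymous: 1 of 6.

1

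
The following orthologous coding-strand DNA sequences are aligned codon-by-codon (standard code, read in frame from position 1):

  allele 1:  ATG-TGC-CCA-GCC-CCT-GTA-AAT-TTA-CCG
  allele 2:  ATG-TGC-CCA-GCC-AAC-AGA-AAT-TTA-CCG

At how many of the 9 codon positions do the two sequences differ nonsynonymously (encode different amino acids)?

2

Codon 1: ATG Met / ATG Met — identical.
Codon 2: TGC Cys / TGC Cys — identical.
Codon 3: CCA Pro / CCA Pro — identical.
Codon 4: GCC Ala / GCC Ala — identical.
Codon 5: CCT Pro / AAC Asn — nonsynonymous.
Codon 6: GTA Val / AGA Arg — nonsynonymous.
Codon 7: AAT Asn / AAT Asn — identical.
Codon 8: TTA Leu / TTA Leu — identical.
Codon 9: CCG Pro / CCG Pro — identical.
Nonsynonymous differences: 2.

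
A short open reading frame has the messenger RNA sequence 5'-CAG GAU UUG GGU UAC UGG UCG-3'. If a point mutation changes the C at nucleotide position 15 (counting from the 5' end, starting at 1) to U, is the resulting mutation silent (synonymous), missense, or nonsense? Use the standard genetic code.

silent

Position 15 falls in codon 5: UAC → Tyr.
After the substitution the codon is UAU → Tyr.
Both encode Tyr, so the change is synonymous.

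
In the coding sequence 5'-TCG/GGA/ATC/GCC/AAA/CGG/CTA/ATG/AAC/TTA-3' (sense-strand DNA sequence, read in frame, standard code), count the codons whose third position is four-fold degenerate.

5

Codon 1 TCG (Ser): third position 4-fold.
Codon 2 GGA (Gly): third position 4-fold.
Codon 3 ATC (Ile): third position 3-fold.
Codon 4 GCC (Ala): third position 4-fold.
Codon 5 AAA (Lys): third position 2-fold.
Codon 6 CGG (Arg): third position 4-fold.
Codon 7 CTA (Leu): third position 4-fold.
Codon 8 ATG (Met): third position 1-fold.
Codon 9 AAC (Asn): third position 2-fold.
Codon 10 TTA (Leu): third position 2-fold.
Four-fold degenerate third positions: 5.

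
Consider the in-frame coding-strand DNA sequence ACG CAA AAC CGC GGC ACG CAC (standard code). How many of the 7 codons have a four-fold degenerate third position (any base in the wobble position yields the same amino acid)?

4

Codon 1 ACG (Thr): third position 4-fold.
Codon 2 CAA (Gln): third position 2-fold.
Codon 3 AAC (Asn): third position 2-fold.
Codon 4 CGC (Arg): third position 4-fold.
Codon 5 GGC (Gly): third position 4-fold.
Codon 6 ACG (Thr): third position 4-fold.
Codon 7 CAC (His): third position 2-fold.
Four-fold degenerate third positions: 4.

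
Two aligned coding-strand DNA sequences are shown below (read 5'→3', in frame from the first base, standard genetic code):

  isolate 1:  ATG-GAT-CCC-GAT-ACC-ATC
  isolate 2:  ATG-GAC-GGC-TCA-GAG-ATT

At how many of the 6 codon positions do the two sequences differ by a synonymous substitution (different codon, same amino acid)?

Codon 1: ATG Met / ATG Met — identical.
Codon 2: GAT Asp / GAC Asp — synonymous.
Codon 3: CCC Pro / GGC Gly — nonsynonymous.
Codon 4: GAT Asp / TCA Ser — nonsynonymous.
Codon 5: ACC Thr / GAG Glu — nonsynonymous.
Codon 6: ATC Ile / ATT Ile — synonymous.
Synonymous differences: 2.

2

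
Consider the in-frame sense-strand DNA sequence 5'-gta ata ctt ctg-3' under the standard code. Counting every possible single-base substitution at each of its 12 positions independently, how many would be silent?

12

Codon 1 (GTA, Val): 3 synonymous substitutions.
Codon 2 (ATA, Ile): 2 synonymous substitutions.
Codon 3 (CTT, Leu): 3 synonymous substitutions.
Codon 4 (CTG, Leu): 4 synonymous substitutions.
Total: 3 + 2 + 3 + 4 = 12.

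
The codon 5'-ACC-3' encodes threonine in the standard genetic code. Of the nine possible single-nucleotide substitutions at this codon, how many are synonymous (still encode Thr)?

3

Position 1: none → 0 synonymous.
Position 2: none → 0 synonymous.
Position 3: ACU, ACA, ACG → 3 synonymous.
Total: 0 + 0 + 3 = 3.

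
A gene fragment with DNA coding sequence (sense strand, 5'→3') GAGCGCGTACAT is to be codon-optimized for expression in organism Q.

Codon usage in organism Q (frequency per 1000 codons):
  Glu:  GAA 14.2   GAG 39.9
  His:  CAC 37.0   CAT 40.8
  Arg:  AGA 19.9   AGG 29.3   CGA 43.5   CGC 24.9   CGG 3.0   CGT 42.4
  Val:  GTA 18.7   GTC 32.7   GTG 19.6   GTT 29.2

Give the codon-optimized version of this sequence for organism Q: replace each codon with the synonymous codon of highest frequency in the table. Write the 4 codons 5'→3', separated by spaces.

GAG CGA GTC CAT

Codon 1 (Glu): best is GAG at 39.9.
Codon 2 (Arg): best is CGA at 43.5.
Codon 3 (Val): best is GTC at 32.7.
Codon 4 (His): best is CAT at 40.8.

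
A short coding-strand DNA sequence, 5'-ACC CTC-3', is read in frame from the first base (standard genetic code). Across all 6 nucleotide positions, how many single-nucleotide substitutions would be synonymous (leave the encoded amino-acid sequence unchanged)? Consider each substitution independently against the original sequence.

6

Codon 1 (ACC, Thr): 3 synonymous substitutions.
Codon 2 (CTC, Leu): 3 synonymous substitutions.
Total: 3 + 3 = 6.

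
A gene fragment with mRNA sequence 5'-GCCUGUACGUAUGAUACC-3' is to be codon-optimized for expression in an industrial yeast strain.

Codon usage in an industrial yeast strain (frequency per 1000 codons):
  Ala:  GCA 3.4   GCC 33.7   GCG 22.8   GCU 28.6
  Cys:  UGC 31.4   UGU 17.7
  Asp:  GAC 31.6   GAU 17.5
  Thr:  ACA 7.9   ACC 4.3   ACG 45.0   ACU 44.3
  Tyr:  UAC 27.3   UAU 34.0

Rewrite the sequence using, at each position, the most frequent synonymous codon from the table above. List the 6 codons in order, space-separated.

GCC UGC ACG UAU GAC ACG

Codon 1 (Ala): best is GCC at 33.7.
Codon 2 (Cys): best is UGC at 31.4.
Codon 3 (Thr): best is ACG at 45.0.
Codon 4 (Tyr): best is UAU at 34.0.
Codon 5 (Asp): best is GAC at 31.6.
Codon 6 (Thr): best is ACG at 45.0.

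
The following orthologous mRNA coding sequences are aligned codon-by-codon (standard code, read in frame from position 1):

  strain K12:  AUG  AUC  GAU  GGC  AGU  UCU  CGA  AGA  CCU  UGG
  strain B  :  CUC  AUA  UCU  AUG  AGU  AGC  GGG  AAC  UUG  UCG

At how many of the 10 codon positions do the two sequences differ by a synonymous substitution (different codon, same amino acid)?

Codon 1: AUG Met / CUC Leu — nonsynonymous.
Codon 2: AUC Ile / AUA Ile — synonymous.
Codon 3: GAU Asp / UCU Ser — nonsynonymous.
Codon 4: GGC Gly / AUG Met — nonsynonymous.
Codon 5: AGU Ser / AGU Ser — identical.
Codon 6: UCU Ser / AGC Ser — synonymous.
Codon 7: CGA Arg / GGG Gly — nonsynonymous.
Codon 8: AGA Arg / AAC Asn — nonsynonymous.
Codon 9: CCU Pro / UUG Leu — nonsynonymous.
Codon 10: UGG Trp / UCG Ser — nonsynonymous.
Synonymous differences: 2.

2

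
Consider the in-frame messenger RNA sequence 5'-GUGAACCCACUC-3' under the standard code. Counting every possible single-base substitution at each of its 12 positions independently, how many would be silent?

10

Codon 1 (GUG, Val): 3 synonymous substitutions.
Codon 2 (AAC, Asn): 1 synonymous substitution.
Codon 3 (CCA, Pro): 3 synonymous substitutions.
Codon 4 (CUC, Leu): 3 synonymous substitutions.
Total: 3 + 1 + 3 + 3 = 10.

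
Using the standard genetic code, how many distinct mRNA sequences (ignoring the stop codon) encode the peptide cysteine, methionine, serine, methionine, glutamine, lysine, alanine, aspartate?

Cys: 2 codons.
Met: 1 codon.
Ser: 6 codons.
Met: 1 codon.
Gln: 2 codons.
Lys: 2 codons.
Ala: 4 codons.
Asp: 2 codons.
2 × 1 × 6 × 1 × 2 × 2 × 4 × 2 = 384.

384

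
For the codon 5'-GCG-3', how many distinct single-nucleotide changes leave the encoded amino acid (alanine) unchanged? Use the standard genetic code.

3

Position 1: none → 0 synonymous.
Position 2: none → 0 synonymous.
Position 3: GCU, GCC, GCA → 3 synonymous.
Total: 0 + 0 + 3 = 3.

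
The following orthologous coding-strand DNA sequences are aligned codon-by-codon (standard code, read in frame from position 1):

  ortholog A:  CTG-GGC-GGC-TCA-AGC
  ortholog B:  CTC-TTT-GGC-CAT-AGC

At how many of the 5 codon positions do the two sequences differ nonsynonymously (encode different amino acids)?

Codon 1: CTG Leu / CTC Leu — synonymous.
Codon 2: GGC Gly / TTT Phe — nonsynonymous.
Codon 3: GGC Gly / GGC Gly — identical.
Codon 4: TCA Ser / CAT His — nonsynonymous.
Codon 5: AGC Ser / AGC Ser — identical.
Nonsynonymous differences: 2.

2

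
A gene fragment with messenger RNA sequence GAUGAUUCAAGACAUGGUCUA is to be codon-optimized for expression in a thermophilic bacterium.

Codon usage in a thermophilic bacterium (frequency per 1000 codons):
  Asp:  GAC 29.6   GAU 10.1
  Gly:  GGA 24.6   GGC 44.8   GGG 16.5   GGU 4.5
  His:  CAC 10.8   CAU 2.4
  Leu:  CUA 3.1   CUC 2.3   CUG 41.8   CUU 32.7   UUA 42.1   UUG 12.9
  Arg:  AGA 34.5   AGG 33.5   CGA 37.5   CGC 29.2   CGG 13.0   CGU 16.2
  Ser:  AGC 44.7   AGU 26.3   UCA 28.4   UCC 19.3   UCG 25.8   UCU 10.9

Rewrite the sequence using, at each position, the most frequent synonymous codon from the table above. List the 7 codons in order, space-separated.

GAC GAC AGC CGA CAC GGC UUA

Codon 1 (Asp): best is GAC at 29.6.
Codon 2 (Asp): best is GAC at 29.6.
Codon 3 (Ser): best is AGC at 44.7.
Codon 4 (Arg): best is CGA at 37.5.
Codon 5 (His): best is CAC at 10.8.
Codon 6 (Gly): best is GGC at 44.8.
Codon 7 (Leu): best is UUA at 42.1.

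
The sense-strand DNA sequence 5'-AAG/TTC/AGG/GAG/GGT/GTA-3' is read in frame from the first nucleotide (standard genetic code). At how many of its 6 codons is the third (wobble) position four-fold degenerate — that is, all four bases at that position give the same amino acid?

Codon 1 AAG (Lys): third position 2-fold.
Codon 2 TTC (Phe): third position 2-fold.
Codon 3 AGG (Arg): third position 2-fold.
Codon 4 GAG (Glu): third position 2-fold.
Codon 5 GGT (Gly): third position 4-fold.
Codon 6 GTA (Val): third position 4-fold.
Four-fold degenerate third positions: 2.

2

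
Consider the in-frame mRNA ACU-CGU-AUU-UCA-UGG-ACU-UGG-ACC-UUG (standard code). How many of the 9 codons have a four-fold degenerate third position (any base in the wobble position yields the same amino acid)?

5

Codon 1 ACU (Thr): third position 4-fold.
Codon 2 CGU (Arg): third position 4-fold.
Codon 3 AUU (Ile): third position 3-fold.
Codon 4 UCA (Ser): third position 4-fold.
Codon 5 UGG (Trp): third position 1-fold.
Codon 6 ACU (Thr): third position 4-fold.
Codon 7 UGG (Trp): third position 1-fold.
Codon 8 ACC (Thr): third position 4-fold.
Codon 9 UUG (Leu): third position 2-fold.
Four-fold degenerate third positions: 5.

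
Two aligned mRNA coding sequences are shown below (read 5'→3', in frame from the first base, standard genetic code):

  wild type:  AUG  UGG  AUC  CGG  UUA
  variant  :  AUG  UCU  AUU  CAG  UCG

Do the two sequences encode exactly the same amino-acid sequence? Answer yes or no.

Codon 1: AUG Met / AUG Met — identical.
Codon 2: UGG Trp / UCU Ser — nonsynonymous.
Codon 3: AUC Ile / AUU Ile — synonymous.
Codon 4: CGG Arg / CAG Gln — nonsynonymous.
Codon 5: UUA Leu / UCG Ser — nonsynonymous.
Nonsynonymous differences: 3 → different protein.

no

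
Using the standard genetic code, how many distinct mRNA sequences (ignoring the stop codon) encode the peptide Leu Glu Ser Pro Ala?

Leu: 6 codons.
Glu: 2 codons.
Ser: 6 codons.
Pro: 4 codons.
Ala: 4 codons.
6 × 2 × 6 × 4 × 4 = 1152.

1152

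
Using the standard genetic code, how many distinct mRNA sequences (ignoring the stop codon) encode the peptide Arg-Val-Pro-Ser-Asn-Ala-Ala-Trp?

Arg: 6 codons.
Val: 4 codons.
Pro: 4 codons.
Ser: 6 codons.
Asn: 2 codons.
Ala: 4 codons.
Ala: 4 codons.
Trp: 1 codon.
6 × 4 × 4 × 6 × 2 × 4 × 4 × 1 = 18432.

18432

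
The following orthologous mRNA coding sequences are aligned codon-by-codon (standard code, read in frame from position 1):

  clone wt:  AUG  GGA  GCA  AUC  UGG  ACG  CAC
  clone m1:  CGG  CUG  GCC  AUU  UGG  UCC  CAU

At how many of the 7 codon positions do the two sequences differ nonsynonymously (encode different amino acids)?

3

Codon 1: AUG Met / CGG Arg — nonsynonymous.
Codon 2: GGA Gly / CUG Leu — nonsynonymous.
Codon 3: GCA Ala / GCC Ala — synonymous.
Codon 4: AUC Ile / AUU Ile — synonymous.
Codon 5: UGG Trp / UGG Trp — identical.
Codon 6: ACG Thr / UCC Ser — nonsynonymous.
Codon 7: CAC His / CAU His — synonymous.
Nonsynonymous differences: 3.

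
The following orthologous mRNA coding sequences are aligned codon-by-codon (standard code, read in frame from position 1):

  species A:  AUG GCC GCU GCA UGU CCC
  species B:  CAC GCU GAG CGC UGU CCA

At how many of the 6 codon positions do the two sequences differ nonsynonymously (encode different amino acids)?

3

Codon 1: AUG Met / CAC His — nonsynonymous.
Codon 2: GCC Ala / GCU Ala — synonymous.
Codon 3: GCU Ala / GAG Glu — nonsynonymous.
Codon 4: GCA Ala / CGC Arg — nonsynonymous.
Codon 5: UGU Cys / UGU Cys — identical.
Codon 6: CCC Pro / CCA Pro — synonymous.
Nonsynonymous differences: 3.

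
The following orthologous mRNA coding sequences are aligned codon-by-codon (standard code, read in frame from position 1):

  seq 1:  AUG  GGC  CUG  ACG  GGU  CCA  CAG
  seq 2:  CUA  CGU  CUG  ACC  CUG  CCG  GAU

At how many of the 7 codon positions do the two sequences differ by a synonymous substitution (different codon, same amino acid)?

2

Codon 1: AUG Met / CUA Leu — nonsynonymous.
Codon 2: GGC Gly / CGU Arg — nonsynonymous.
Codon 3: CUG Leu / CUG Leu — identical.
Codon 4: ACG Thr / ACC Thr — synonymous.
Codon 5: GGU Gly / CUG Leu — nonsynonymous.
Codon 6: CCA Pro / CCG Pro — synonymous.
Codon 7: CAG Gln / GAU Asp — nonsynonymous.
Synonymous differences: 2.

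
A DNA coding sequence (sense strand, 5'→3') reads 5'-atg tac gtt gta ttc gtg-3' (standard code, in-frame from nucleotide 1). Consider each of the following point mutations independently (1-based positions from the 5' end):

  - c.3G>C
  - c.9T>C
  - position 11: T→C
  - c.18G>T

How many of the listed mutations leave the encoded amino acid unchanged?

2

Codon 1: ATG (Met) → ATC (Ile) — missense.
Codon 3: GTT (Val) → GTC (Val) — synonymous.
Codon 4: GTA (Val) → GCA (Ala) — missense.
Codon 6: GTG (Val) → GTT (Val) — synonymous.
Synonymous: 2 of 4.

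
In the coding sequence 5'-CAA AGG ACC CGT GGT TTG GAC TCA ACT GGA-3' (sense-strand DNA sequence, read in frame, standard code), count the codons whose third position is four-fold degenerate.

Codon 1 CAA (Gln): third position 2-fold.
Codon 2 AGG (Arg): third position 2-fold.
Codon 3 ACC (Thr): third position 4-fold.
Codon 4 CGT (Arg): third position 4-fold.
Codon 5 GGT (Gly): third position 4-fold.
Codon 6 TTG (Leu): third position 2-fold.
Codon 7 GAC (Asp): third position 2-fold.
Codon 8 TCA (Ser): third position 4-fold.
Codon 9 ACT (Thr): third position 4-fold.
Codon 10 GGA (Gly): third position 4-fold.
Four-fold degenerate third positions: 6.

6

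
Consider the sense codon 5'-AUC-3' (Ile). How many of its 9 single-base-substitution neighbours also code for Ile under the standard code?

2

Position 1: none → 0 synonymous.
Position 2: none → 0 synonymous.
Position 3: AUU, AUA → 2 synonymous.
Total: 0 + 0 + 2 = 2.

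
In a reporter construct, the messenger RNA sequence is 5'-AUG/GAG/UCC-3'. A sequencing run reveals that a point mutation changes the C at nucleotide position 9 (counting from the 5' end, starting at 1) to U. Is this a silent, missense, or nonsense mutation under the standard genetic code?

Position 9 falls in codon 3: UCC → Ser.
After the substitution the codon is UCU → Ser.
Both encode Ser, so the change is synonymous.

silent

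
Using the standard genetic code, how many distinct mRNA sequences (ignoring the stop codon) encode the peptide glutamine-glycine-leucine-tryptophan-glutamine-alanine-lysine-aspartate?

1536

Gln: 2 codons.
Gly: 4 codons.
Leu: 6 codons.
Trp: 1 codon.
Gln: 2 codons.
Ala: 4 codons.
Lys: 2 codons.
Asp: 2 codons.
2 × 4 × 6 × 1 × 2 × 4 × 2 × 2 = 1536.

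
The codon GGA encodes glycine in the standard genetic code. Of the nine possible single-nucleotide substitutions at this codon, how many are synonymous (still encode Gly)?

Position 1: none → 0 synonymous.
Position 2: none → 0 synonymous.
Position 3: GGT, GGC, GGG → 3 synonymous.
Total: 0 + 0 + 3 = 3.

3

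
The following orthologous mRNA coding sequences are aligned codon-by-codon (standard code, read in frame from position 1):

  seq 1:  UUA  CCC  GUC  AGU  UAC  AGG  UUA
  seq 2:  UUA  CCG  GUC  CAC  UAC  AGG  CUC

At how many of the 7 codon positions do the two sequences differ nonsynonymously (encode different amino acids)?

1

Codon 1: UUA Leu / UUA Leu — identical.
Codon 2: CCC Pro / CCG Pro — synonymous.
Codon 3: GUC Val / GUC Val — identical.
Codon 4: AGU Ser / CAC His — nonsynonymous.
Codon 5: UAC Tyr / UAC Tyr — identical.
Codon 6: AGG Arg / AGG Arg — identical.
Codon 7: UUA Leu / CUC Leu — synonymous.
Nonsynonymous differences: 1.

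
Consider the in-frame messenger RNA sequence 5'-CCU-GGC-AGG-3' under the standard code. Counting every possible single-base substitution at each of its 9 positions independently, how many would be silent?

Codon 1 (CCU, Pro): 3 synonymous substitutions.
Codon 2 (GGC, Gly): 3 synonymous substitutions.
Codon 3 (AGG, Arg): 2 synonymous substitutions.
Total: 3 + 3 + 2 = 8.

8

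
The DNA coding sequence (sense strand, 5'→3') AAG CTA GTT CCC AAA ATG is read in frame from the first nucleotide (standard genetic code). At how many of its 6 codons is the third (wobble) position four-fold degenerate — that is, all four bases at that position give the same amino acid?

Codon 1 AAG (Lys): third position 2-fold.
Codon 2 CTA (Leu): third position 4-fold.
Codon 3 GTT (Val): third position 4-fold.
Codon 4 CCC (Pro): third position 4-fold.
Codon 5 AAA (Lys): third position 2-fold.
Codon 6 ATG (Met): third position 1-fold.
Four-fold degenerate third positions: 3.

3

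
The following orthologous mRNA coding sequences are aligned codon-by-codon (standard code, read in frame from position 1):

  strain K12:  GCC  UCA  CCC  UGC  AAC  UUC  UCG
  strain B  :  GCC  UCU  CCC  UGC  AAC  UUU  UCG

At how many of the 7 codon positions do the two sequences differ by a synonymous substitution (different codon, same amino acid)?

2

Codon 1: GCC Ala / GCC Ala — identical.
Codon 2: UCA Ser / UCU Ser — synonymous.
Codon 3: CCC Pro / CCC Pro — identical.
Codon 4: UGC Cys / UGC Cys — identical.
Codon 5: AAC Asn / AAC Asn — identical.
Codon 6: UUC Phe / UUU Phe — synonymous.
Codon 7: UCG Ser / UCG Ser — identical.
Synonymous differences: 2.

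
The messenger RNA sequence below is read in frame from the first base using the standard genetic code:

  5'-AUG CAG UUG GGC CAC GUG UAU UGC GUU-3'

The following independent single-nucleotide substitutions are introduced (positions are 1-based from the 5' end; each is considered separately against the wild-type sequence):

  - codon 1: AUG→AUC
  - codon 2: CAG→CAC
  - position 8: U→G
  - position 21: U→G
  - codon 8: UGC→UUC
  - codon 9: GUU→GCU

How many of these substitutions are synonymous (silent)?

0

Codon 1: AUG (Met) → AUC (Ile) — missense.
Codon 2: CAG (Gln) → CAC (His) — missense.
Codon 3: UUG (Leu) → UGG (Trp) — missense.
Codon 7: UAU (Tyr) → UAG (Stop) — nonsense.
Codon 8: UGC (Cys) → UUC (Phe) — missense.
Codon 9: GUU (Val) → GCU (Ala) — missense.
Synonymous: 0 of 6.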